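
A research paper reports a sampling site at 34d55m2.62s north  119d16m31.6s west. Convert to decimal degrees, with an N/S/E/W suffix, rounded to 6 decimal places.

34.917394° N, 119.275444° W

φ: 34 + 55/60 + 2.62/3600 = 34.9173944
λ: 16′ + 31.6″ = 16.52667′; 119 + 16.52667/60 = 119.2754444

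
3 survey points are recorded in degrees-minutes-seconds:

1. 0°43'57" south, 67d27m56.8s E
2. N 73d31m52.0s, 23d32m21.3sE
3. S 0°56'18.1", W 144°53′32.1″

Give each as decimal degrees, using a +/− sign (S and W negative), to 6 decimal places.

Point 1:
  Latitude: 0 + 43/60 + 57/3600 = 0.7325000
  S → negative
  Lon: 67° + 27/60 + 56.8/3600 = 67 + 0.450000 + 0.015778 = 67.4657778
  E ⇒ keep positive
Point 2:
  Lat: 73 + 31/60 + 52/3600 = 73.5311111
  N → positive
  λ: 32′ + 21.3″ = 32.35500′; 23 + 32.35500/60 = 23.5392500
  E ⇒ keep positive
Point 3:
  φ: 56′ + 18.1″ = 56.30167′; 0 + 56.30167/60 = 0.9383611
  S ⇒ negate
  Lon: 144 + 53/60 + 32.1/3600 = 144.8922500
  hemisphere W, so the sign is −

1. -0.732500, 67.465778
2. 73.531111, 23.539250
3. -0.938361, -144.892250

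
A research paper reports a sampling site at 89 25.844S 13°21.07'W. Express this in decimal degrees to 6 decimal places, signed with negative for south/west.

-89.430733, -13.351167

Lat: 89 + 25.844/60 = 89.4307333
S → negative
Longitude: 13 + 21.07/60 = 13.3511667
W ⇒ negate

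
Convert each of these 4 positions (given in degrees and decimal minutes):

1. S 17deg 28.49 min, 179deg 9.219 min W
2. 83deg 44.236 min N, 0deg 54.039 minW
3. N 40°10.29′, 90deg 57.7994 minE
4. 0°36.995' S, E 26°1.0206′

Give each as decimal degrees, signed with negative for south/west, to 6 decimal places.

Point 1:
  Latitude: 17 + 28.49/60 = 17.4748333
  S ⇒ negate
  λ: 9.219′ = 0.153650°; total 179.1536500
  hemisphere W, so the sign is −
Point 2:
  φ: 83 + 44.236/60 = 83.7372667
  N → positive
  Lon: 54.039′ = 0.900650°; total 0.9006500
  W → negative
Point 3:
  φ: 10.29′ = 0.171500°; total 40.1715000
  N → positive
  λ: 57.7994′ = 0.963323°; total 90.9633233
  E ⇒ keep positive
Point 4:
  Lat: 0 + 36.995/60 = 0.6165833
  hemisphere S, so the sign is −
  Lon: 26 + 1.0206/60 = 26.0170100
  E ⇒ keep positive

1. -17.474833, -179.153650
2. 83.737267, -0.900650
3. 40.171500, 90.963323
4. -0.616583, 26.017010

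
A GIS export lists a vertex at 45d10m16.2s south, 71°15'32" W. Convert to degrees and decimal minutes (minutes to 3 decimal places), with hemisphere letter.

45° 10.270′ S, 71° 15.533′ W

φ: 10 + 16.2/60 = 10.27000′
λ: 15 + 32/60 = 15.53333′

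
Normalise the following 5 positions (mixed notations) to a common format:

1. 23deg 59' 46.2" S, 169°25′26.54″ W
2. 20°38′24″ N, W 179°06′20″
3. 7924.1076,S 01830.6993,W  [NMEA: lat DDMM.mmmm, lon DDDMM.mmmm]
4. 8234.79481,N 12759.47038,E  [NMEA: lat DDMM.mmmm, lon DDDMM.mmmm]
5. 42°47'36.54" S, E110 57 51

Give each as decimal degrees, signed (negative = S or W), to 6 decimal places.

Point 1:
  Latitude: 23° + 59/60 + 46.2/3600 = 23 + 0.983333 + 0.012833 = 23.9961667
  hemisphere S, so the sign is −
  λ: 169 + 25/60 + 26.54/3600 = 169.4240389
  W → negative
Point 2:
  Lat: 20° + 38/60 + 24/3600 = 20 + 0.633333 + 0.006667 = 20.6400000
  N → positive
  Longitude: 6′ + 20″ = 6.33333′; 179 + 6.33333/60 = 179.1055556
  W → negative
Point 3:
  φ: degrees = first 2 digits = 79, minutes = 24.1076; 79 + 24.1076/60 = 79.4017933
  S → negative
  λ: degrees = first 3 digits = 18, minutes = 30.6993; 18 + 30.6993/60 = 18.5116550
  hemisphere W, so the sign is −
Point 4:
  Latitude: split at 2 digits → 82° and 34.79481′; 82 + 34.79481/60 = 82.5799135
  N → positive
  Lon: degrees = first 3 digits = 127, minutes = 59.47038; 127 + 59.47038/60 = 127.9911730
  E ⇒ keep positive
Point 5:
  Lat: 47′ + 36.54″ = 47.60900′; 42 + 47.60900/60 = 42.7934833
  S → negative
  Lon: 110 + 57/60 + 51/3600 = 110.9641667
  E → positive

1. -23.996167, -169.424039
2. 20.640000, -179.105556
3. -79.401793, -18.511655
4. 82.579914, 127.991173
5. -42.793483, 110.964167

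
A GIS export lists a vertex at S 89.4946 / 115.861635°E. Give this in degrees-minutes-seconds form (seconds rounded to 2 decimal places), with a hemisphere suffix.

Latitude: whole degrees 89; 29.67600′ → 29′ and 40.5600″
Longitude: 0.861635 × 60 = 51.69810′ → 51′, remainder × 60 = 41.8860″

89°29′40.56″ S, 115°51′41.89″ E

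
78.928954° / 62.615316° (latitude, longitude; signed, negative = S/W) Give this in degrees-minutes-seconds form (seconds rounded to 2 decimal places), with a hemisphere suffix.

78°55′44.23″ N, 62°36′55.14″ E

φ: 0.928954° → 55.73724′; 0.73724 × 60 = 44.2344″
λ: whole degrees 62; 36.91896′ → 36′ and 55.1376″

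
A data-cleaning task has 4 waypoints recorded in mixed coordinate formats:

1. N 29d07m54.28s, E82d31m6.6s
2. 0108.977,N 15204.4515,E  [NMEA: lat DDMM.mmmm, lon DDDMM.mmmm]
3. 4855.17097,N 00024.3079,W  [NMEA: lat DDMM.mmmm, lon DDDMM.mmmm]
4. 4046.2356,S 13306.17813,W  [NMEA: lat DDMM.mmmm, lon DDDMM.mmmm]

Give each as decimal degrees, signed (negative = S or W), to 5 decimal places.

Point 1:
  Lat: 7′ + 54.28″ = 7.90467′; 29 + 7.90467/60 = 29.131744
  N → positive
  Longitude: 82° + 31/60 + 6.6/3600 = 82 + 0.516667 + 0.001833 = 82.518500
  E → positive
Point 2:
  Lat: degrees = first 2 digits = 1, minutes = 8.977; 1 + 8.977/60 = 1.149617
  N ⇒ keep positive
  λ: split at 3 digits → 152° and 4.4515′; 152 + 4.4515/60 = 152.074192
  E → positive
Point 3:
  Latitude: degrees = first 2 digits = 48, minutes = 55.17097; 48 + 55.17097/60 = 48.919516
  N ⇒ keep positive
  Longitude: degrees = first 3 digits = 0, minutes = 24.3079; 0 + 24.3079/60 = 0.405132
  W → negative
Point 4:
  φ: degrees = first 2 digits = 40, minutes = 46.2356; 40 + 46.2356/60 = 40.770593
  hemisphere S, so the sign is −
  λ: degrees = first 3 digits = 133, minutes = 6.17813; 133 + 6.17813/60 = 133.102969
  W → negative

1. 29.13174, 82.51850
2. 1.14962, 152.07419
3. 48.91952, -0.40513
4. -40.77059, -133.10297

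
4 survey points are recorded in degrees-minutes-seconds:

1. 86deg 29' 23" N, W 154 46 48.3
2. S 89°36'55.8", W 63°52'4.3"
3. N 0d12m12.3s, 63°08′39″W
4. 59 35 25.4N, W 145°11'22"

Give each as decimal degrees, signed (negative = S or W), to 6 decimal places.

1. 86.489722, -154.780083
2. -89.615500, -63.867861
3. 0.203417, -63.144167
4. 59.590389, -145.189444

Point 1:
  φ: 86 + 29/60 + 23/3600 = 86.4897222
  N ⇒ keep positive
  λ: 154 + 46/60 + 48.3/3600 = 154.7800833
  W → negative
Point 2:
  Latitude: 36′ + 55.8″ = 36.93000′; 89 + 36.93000/60 = 89.6155000
  S → negative
  Lon: 63 + 52/60 + 4.3/3600 = 63.8678611
  hemisphere W, so the sign is −
Point 3:
  φ: 12′ + 12.3″ = 12.20500′; 0 + 12.20500/60 = 0.2034167
  N → positive
  Longitude: 63 + 8/60 + 39/3600 = 63.1441667
  hemisphere W, so the sign is −
Point 4:
  Lat: 35′ + 25.4″ = 35.42333′; 59 + 35.42333/60 = 59.5903889
  N ⇒ keep positive
  Longitude: 11′ + 22″ = 11.36667′; 145 + 11.36667/60 = 145.1894444
  W → negative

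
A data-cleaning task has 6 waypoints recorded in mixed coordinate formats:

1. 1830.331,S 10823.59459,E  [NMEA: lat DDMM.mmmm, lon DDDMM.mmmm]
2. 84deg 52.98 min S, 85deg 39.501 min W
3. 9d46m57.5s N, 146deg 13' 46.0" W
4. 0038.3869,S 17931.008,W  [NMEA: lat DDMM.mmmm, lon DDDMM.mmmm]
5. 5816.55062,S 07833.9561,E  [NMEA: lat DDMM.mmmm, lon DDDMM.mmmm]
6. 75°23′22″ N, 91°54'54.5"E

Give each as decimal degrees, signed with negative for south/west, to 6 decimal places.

Point 1:
  φ: degrees = first 2 digits = 18, minutes = 30.331; 18 + 30.331/60 = 18.5055167
  hemisphere S, so the sign is −
  Longitude: degrees = first 3 digits = 108, minutes = 23.59459; 108 + 23.59459/60 = 108.3932432
  E ⇒ keep positive
Point 2:
  Lat: 52.98′ = 0.883000°; total 84.8830000
  S ⇒ negate
  Lon: 39.501′ = 0.658350°; total 85.6583500
  hemisphere W, so the sign is −
Point 3:
  Latitude: 9 + 46/60 + 57.5/3600 = 9.7826389
  N → positive
  Lon: 146 + 13/60 + 46/3600 = 146.2294444
  W → negative
Point 4:
  Latitude: degrees = first 2 digits = 0, minutes = 38.3869; 0 + 38.3869/60 = 0.6397817
  hemisphere S, so the sign is −
  Longitude: degrees = first 3 digits = 179, minutes = 31.008; 179 + 31.008/60 = 179.5168000
  hemisphere W, so the sign is −
Point 5:
  φ: degrees = first 2 digits = 58, minutes = 16.55062; 58 + 16.55062/60 = 58.2758437
  S → negative
  λ: split at 3 digits → 078° and 33.9561′; 78 + 33.9561/60 = 78.5659350
  E → positive
Point 6:
  φ: 75° + 23/60 + 22/3600 = 75 + 0.383333 + 0.006111 = 75.3894444
  N ⇒ keep positive
  Longitude: 91 + 54/60 + 54.5/3600 = 91.9151389
  E ⇒ keep positive

1. -18.505517, 108.393243
2. -84.883000, -85.658350
3. 9.782639, -146.229444
4. -0.639782, -179.516800
5. -58.275844, 78.565935
6. 75.389444, 91.915139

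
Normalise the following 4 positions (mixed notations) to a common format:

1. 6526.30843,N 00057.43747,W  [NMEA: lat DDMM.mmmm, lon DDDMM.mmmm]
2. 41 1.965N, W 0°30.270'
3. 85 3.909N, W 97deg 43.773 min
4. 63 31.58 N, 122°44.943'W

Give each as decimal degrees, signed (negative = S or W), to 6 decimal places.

Point 1:
  Lat: degrees = first 2 digits = 65, minutes = 26.30843; 65 + 26.30843/60 = 65.4384738
  N → positive
  Lon: degrees = first 3 digits = 0, minutes = 57.43747; 0 + 57.43747/60 = 0.9572912
  W → negative
Point 2:
  Latitude: 41 + 1.965/60 = 41.0327500
  N → positive
  Longitude: 0 + 30.27/60 = 0.5045000
  hemisphere W, so the sign is −
Point 3:
  Lat: 3.909′ = 0.065150°; total 85.0651500
  N → positive
  Lon: 43.773′ = 0.729550°; total 97.7295500
  W ⇒ negate
Point 4:
  Lat: 31.58′ = 0.526333°; total 63.5263333
  N ⇒ keep positive
  Lon: 44.943′ = 0.749050°; total 122.7490500
  W ⇒ negate

1. 65.438474, -0.957291
2. 41.032750, -0.504500
3. 85.065150, -97.729550
4. 63.526333, -122.749050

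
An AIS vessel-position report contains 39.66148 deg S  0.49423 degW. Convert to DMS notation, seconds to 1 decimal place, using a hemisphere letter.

Latitude: 0.661480° → 39.68880′; 0.68880 × 60 = 41.328″
Longitude: 0.494230 × 60 = 29.65380′ → 29′, remainder × 60 = 39.228″

39°39′41.3″ S, 0°29′39.2″ W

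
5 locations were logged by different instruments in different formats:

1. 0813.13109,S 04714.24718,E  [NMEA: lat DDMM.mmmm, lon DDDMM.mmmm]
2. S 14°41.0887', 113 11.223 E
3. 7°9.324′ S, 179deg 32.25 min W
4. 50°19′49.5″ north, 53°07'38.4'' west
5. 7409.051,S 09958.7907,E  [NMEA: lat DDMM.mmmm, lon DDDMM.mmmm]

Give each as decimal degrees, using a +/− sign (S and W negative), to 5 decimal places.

1. -8.21885, 47.23745
2. -14.68481, 113.18705
3. -7.15540, -179.53750
4. 50.33042, -53.12733
5. -74.15085, 99.97985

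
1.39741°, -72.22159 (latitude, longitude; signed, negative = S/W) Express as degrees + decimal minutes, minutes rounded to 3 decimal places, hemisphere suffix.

1° 23.845′ N, 72° 13.295′ W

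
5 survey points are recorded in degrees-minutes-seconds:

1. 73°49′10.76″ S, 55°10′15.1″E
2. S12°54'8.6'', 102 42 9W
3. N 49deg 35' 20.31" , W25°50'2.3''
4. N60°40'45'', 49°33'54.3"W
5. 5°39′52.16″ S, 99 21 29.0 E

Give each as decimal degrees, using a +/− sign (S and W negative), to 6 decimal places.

Point 1:
  φ: 49′ + 10.76″ = 49.17933′; 73 + 49.17933/60 = 73.8196556
  S ⇒ negate
  Longitude: 55° + 10/60 + 15.1/3600 = 55 + 0.166667 + 0.004194 = 55.1708611
  E ⇒ keep positive
Point 2:
  Lat: 12° + 54/60 + 8.6/3600 = 12 + 0.900000 + 0.002389 = 12.9023889
  S ⇒ negate
  Longitude: 102° + 42/60 + 9/3600 = 102 + 0.700000 + 0.002500 = 102.7025000
  W ⇒ negate
Point 3:
  φ: 35′ + 20.31″ = 35.33850′; 49 + 35.33850/60 = 49.5889750
  N ⇒ keep positive
  λ: 25° + 50/60 + 2.3/3600 = 25 + 0.833333 + 0.000639 = 25.8339722
  W → negative
Point 4:
  φ: 40′ + 45″ = 40.75000′; 60 + 40.75000/60 = 60.6791667
  N → positive
  λ: 49 + 33/60 + 54.3/3600 = 49.5650833
  W → negative
Point 5:
  φ: 5 + 39/60 + 52.16/3600 = 5.6644889
  hemisphere S, so the sign is −
  λ: 99 + 21/60 + 29/3600 = 99.3580556
  E → positive

1. -73.819656, 55.170861
2. -12.902389, -102.702500
3. 49.588975, -25.833972
4. 60.679167, -49.565083
5. -5.664489, 99.358056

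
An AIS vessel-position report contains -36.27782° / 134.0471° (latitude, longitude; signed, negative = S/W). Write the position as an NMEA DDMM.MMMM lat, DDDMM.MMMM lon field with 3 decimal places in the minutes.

3616.669,S / 13402.826,E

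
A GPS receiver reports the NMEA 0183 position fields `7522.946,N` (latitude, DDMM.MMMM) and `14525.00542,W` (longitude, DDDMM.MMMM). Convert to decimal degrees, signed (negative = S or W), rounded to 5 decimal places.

75.38243, -145.41676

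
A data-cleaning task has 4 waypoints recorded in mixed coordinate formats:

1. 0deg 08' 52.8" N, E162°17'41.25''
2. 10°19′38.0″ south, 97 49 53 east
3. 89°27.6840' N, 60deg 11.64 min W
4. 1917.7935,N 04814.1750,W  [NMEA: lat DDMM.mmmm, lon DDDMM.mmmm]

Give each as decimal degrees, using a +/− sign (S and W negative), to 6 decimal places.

Point 1:
  φ: 8′ + 52.8″ = 8.88000′; 0 + 8.88000/60 = 0.1480000
  N ⇒ keep positive
  Lon: 162 + 17/60 + 41.25/3600 = 162.2947917
  E ⇒ keep positive
Point 2:
  Latitude: 19′ + 38″ = 19.63333′; 10 + 19.63333/60 = 10.3272222
  hemisphere S, so the sign is −
  λ: 97 + 49/60 + 53/3600 = 97.8313889
  E ⇒ keep positive
Point 3:
  Lat: 27.684′ = 0.461400°; total 89.4614000
  N ⇒ keep positive
  Lon: 60 + 11.64/60 = 60.1940000
  hemisphere W, so the sign is −
Point 4:
  Lat: split at 2 digits → 19° and 17.7935′; 19 + 17.7935/60 = 19.2965583
  N → positive
  Lon: split at 3 digits → 048° and 14.175′; 48 + 14.175/60 = 48.2362500
  W ⇒ negate

1. 0.148000, 162.294792
2. -10.327222, 97.831389
3. 89.461400, -60.194000
4. 19.296558, -48.236250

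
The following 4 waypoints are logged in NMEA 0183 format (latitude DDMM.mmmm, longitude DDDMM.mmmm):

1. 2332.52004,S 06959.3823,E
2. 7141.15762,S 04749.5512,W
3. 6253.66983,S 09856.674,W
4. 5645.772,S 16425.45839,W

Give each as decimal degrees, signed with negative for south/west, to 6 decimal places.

1. -23.542001, 69.989705
2. -71.685960, -47.825853
3. -62.894497, -98.944567
4. -56.762867, -164.424307

Point 1:
  Lat: degrees = first 2 digits = 23, minutes = 32.52004; 23 + 32.52004/60 = 23.5420007
  S → negative
  Longitude: split at 3 digits → 069° and 59.3823′; 69 + 59.3823/60 = 69.9897050
  E ⇒ keep positive
Point 2:
  φ: degrees = first 2 digits = 71, minutes = 41.15762; 71 + 41.15762/60 = 71.6859603
  hemisphere S, so the sign is −
  λ: split at 3 digits → 047° and 49.5512′; 47 + 49.5512/60 = 47.8258533
  hemisphere W, so the sign is −
Point 3:
  Latitude: split at 2 digits → 62° and 53.66983′; 62 + 53.66983/60 = 62.8944972
  S → negative
  λ: split at 3 digits → 098° and 56.674′; 98 + 56.674/60 = 98.9445667
  W ⇒ negate
Point 4:
  Lat: split at 2 digits → 56° and 45.772′; 56 + 45.772/60 = 56.7628667
  hemisphere S, so the sign is −
  Lon: degrees = first 3 digits = 164, minutes = 25.45839; 164 + 25.45839/60 = 164.4243065
  W → negative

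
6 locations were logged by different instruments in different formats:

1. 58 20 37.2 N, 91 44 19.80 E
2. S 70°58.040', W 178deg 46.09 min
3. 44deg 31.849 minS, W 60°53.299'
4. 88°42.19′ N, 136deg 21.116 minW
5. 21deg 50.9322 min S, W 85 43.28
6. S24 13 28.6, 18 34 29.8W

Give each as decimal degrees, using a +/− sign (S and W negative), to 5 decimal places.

1. 58.34367, 91.73883
2. -70.96733, -178.76817
3. -44.53082, -60.88832
4. 88.70317, -136.35193
5. -21.84887, -85.72133
6. -24.22461, -18.57494

Point 1:
  φ: 58° + 20/60 + 37.2/3600 = 58 + 0.333333 + 0.010333 = 58.343667
  N → positive
  Longitude: 91 + 44/60 + 19.8/3600 = 91.738833
  E → positive
Point 2:
  Latitude: 70 + 58.04/60 = 70.967333
  S ⇒ negate
  Longitude: 178 + 46.09/60 = 178.768167
  W ⇒ negate
Point 3:
  Lat: 44 + 31.849/60 = 44.530817
  S → negative
  Longitude: 60 + 53.299/60 = 60.888317
  W → negative
Point 4:
  Latitude: 42.19′ = 0.703167°; total 88.703167
  N ⇒ keep positive
  λ: 21.116′ = 0.351933°; total 136.351933
  hemisphere W, so the sign is −
Point 5:
  Lat: 21 + 50.9322/60 = 21.848870
  S ⇒ negate
  λ: 43.28′ = 0.721333°; total 85.721333
  W → negative
Point 6:
  Lat: 24° + 13/60 + 28.6/3600 = 24 + 0.216667 + 0.007944 = 24.224611
  S ⇒ negate
  Lon: 34′ + 29.8″ = 34.49667′; 18 + 34.49667/60 = 18.574944
  W → negative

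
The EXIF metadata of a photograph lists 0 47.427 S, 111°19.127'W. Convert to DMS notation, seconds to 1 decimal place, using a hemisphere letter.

0°47′25.6″ S, 111°19′7.6″ W

φ: 47.42700′ → 47′ and 0.42700 × 60 = 25.620″
λ: 19.12700′ → 19′ and 0.12700 × 60 = 7.620″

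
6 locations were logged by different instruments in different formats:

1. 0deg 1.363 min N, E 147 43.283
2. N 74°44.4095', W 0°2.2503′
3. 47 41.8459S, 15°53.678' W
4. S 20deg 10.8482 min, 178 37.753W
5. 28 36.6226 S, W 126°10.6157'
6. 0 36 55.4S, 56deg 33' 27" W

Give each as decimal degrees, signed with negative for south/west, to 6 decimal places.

1. 0.022717, 147.721383
2. 74.740158, -0.037505
3. -47.697432, -15.894633
4. -20.180803, -178.629217
5. -28.610377, -126.176928
6. -0.615389, -56.557500

Point 1:
  φ: 0 + 1.363/60 = 0.0227167
  N ⇒ keep positive
  λ: 43.283′ = 0.721383°; total 147.7213833
  E → positive
Point 2:
  Latitude: 74 + 44.4095/60 = 74.7401583
  N ⇒ keep positive
  λ: 0 + 2.2503/60 = 0.0375050
  W → negative
Point 3:
  Lat: 41.8459′ = 0.697432°; total 47.6974317
  hemisphere S, so the sign is −
  Lon: 15 + 53.678/60 = 15.8946333
  W ⇒ negate
Point 4:
  φ: 10.8482′ = 0.180803°; total 20.1808033
  S → negative
  Lon: 178 + 37.753/60 = 178.6292167
  W ⇒ negate
Point 5:
  Latitude: 28 + 36.6226/60 = 28.6103767
  hemisphere S, so the sign is −
  Lon: 10.6157′ = 0.176928°; total 126.1769283
  W → negative
Point 6:
  Lat: 0° + 36/60 + 55.4/3600 = 0 + 0.600000 + 0.015389 = 0.6153889
  S ⇒ negate
  Longitude: 56 + 33/60 + 27/3600 = 56.5575000
  W ⇒ negate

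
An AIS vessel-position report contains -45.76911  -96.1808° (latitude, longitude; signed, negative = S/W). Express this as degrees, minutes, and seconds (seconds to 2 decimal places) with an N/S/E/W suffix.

Latitude is negative → S; |value| = 45.769110
Latitude: whole degrees 45; 46.14660′ → 46′ and 8.7960″
Longitude is negative → W; |value| = 96.180800
Longitude: whole degrees 96; 10.84800′ → 10′ and 50.8800″

45°46′8.80″ S, 96°10′50.88″ W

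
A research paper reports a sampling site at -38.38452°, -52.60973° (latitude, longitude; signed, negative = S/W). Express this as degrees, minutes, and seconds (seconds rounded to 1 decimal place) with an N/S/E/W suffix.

Latitude is negative → S; |value| = 38.384520
Lat: 0.384520° → 23.07120′; 0.07120 × 60 = 4.272″
Longitude is negative → W; |value| = 52.609730
Longitude: whole degrees 52; 36.58380′ → 36′ and 35.028″

38°23′4.3″ S, 52°36′35.0″ W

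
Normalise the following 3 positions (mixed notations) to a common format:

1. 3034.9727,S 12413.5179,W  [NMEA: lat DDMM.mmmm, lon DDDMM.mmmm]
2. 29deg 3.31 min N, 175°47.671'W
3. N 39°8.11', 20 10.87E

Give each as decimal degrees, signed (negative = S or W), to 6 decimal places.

Point 1:
  φ: degrees = first 2 digits = 30, minutes = 34.9727; 30 + 34.9727/60 = 30.5828783
  S ⇒ negate
  Longitude: degrees = first 3 digits = 124, minutes = 13.5179; 124 + 13.5179/60 = 124.2252983
  hemisphere W, so the sign is −
Point 2:
  φ: 29 + 3.31/60 = 29.0551667
  N ⇒ keep positive
  Lon: 175 + 47.671/60 = 175.7945167
  W ⇒ negate
Point 3:
  Latitude: 39 + 8.11/60 = 39.1351667
  N → positive
  Longitude: 20 + 10.87/60 = 20.1811667
  E ⇒ keep positive

1. -30.582878, -124.225298
2. 29.055167, -175.794517
3. 39.135167, 20.181167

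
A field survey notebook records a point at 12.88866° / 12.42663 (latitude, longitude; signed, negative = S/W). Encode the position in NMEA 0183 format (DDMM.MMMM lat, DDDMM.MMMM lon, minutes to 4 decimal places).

φ: fractional part 0.888660 → 53.319600 minutes
λ: 12° + 0.426630 × 60 = 12° 25.597800′

1253.3196,N / 01225.5978,E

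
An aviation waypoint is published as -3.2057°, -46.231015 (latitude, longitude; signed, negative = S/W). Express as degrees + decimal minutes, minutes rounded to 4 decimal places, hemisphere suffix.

3° 12.3420′ S, 46° 13.8609′ W

Latitude is negative → S; |value| = 3.205700
Lat: 3° + 0.205700 × 60 = 3° 12.342000′
Longitude is negative → W; |value| = 46.231015
Lon: fractional part 0.231015 → 13.860900 minutes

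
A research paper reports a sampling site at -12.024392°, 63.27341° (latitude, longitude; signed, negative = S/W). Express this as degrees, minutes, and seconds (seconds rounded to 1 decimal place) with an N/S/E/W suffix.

Latitude is negative → S; |value| = 12.024392
Latitude: 0.024392° → 1.46352′; 0.46352 × 60 = 27.811″
λ: 0.273410° → 16.40460′; 0.40460 × 60 = 24.276″

12°01′27.8″ S, 63°16′24.3″ E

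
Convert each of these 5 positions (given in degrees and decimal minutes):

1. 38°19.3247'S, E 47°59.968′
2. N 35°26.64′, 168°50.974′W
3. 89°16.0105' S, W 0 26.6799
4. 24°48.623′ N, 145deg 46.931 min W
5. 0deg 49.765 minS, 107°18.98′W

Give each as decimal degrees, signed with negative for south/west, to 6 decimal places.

1. -38.322078, 47.999467
2. 35.444000, -168.849567
3. -89.266842, -0.444665
4. 24.810383, -145.782183
5. -0.829417, -107.316333

Point 1:
  φ: 38 + 19.3247/60 = 38.3220783
  S → negative
  Lon: 59.968′ = 0.999467°; total 47.9994667
  E → positive
Point 2:
  Latitude: 26.64′ = 0.444000°; total 35.4440000
  N → positive
  Longitude: 168 + 50.974/60 = 168.8495667
  W ⇒ negate
Point 3:
  φ: 16.0105′ = 0.266842°; total 89.2668417
  S → negative
  Lon: 26.6799′ = 0.444665°; total 0.4446650
  hemisphere W, so the sign is −
Point 4:
  Latitude: 24 + 48.623/60 = 24.8103833
  N ⇒ keep positive
  Longitude: 145 + 46.931/60 = 145.7821833
  W ⇒ negate
Point 5:
  φ: 49.765′ = 0.829417°; total 0.8294167
  S → negative
  Lon: 18.98′ = 0.316333°; total 107.3163333
  W → negative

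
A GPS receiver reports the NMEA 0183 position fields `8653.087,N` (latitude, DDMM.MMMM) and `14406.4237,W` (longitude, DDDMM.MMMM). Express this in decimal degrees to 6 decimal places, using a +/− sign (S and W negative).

86.884783, -144.107062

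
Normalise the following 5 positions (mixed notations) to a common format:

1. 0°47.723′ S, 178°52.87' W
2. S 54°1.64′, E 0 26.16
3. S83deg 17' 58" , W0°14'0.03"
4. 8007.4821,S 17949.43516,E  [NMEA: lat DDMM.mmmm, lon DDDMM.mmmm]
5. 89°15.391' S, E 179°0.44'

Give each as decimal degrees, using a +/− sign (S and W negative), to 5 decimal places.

Point 1:
  Lat: 0 + 47.723/60 = 0.795383
  S ⇒ negate
  λ: 52.87′ = 0.881167°; total 178.881167
  W → negative
Point 2:
  Latitude: 1.64′ = 0.027333°; total 54.027333
  S → negative
  λ: 0 + 26.16/60 = 0.436000
  E → positive
Point 3:
  Latitude: 83° + 17/60 + 58/3600 = 83 + 0.283333 + 0.016111 = 83.299444
  S ⇒ negate
  λ: 14′ + 0.03″ = 14.00050′; 0 + 14.00050/60 = 0.233342
  W → negative
Point 4:
  Latitude: split at 2 digits → 80° and 7.4821′; 80 + 7.4821/60 = 80.124702
  hemisphere S, so the sign is −
  λ: degrees = first 3 digits = 179, minutes = 49.43516; 179 + 49.43516/60 = 179.823919
  E → positive
Point 5:
  Lat: 15.391′ = 0.256517°; total 89.256517
  S ⇒ negate
  λ: 179 + 0.44/60 = 179.007333
  E ⇒ keep positive

1. -0.79538, -178.88117
2. -54.02733, 0.43600
3. -83.29944, -0.23334
4. -80.12470, 179.82392
5. -89.25652, 179.00733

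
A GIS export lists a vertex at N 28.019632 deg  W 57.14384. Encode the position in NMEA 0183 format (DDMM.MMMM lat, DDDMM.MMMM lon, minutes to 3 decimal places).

φ: 28° + 0.019632 × 60 = 28° 1.17792′
Lon: minutes = (57.143840 − 57) × 60 = 8.63040

2801.178,N / 05708.630,W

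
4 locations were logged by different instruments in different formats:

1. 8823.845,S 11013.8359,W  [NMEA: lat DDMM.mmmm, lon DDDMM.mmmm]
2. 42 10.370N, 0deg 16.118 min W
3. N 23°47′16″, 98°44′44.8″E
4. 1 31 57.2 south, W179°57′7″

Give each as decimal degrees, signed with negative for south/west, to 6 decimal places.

Point 1:
  Lat: degrees = first 2 digits = 88, minutes = 23.845; 88 + 23.845/60 = 88.3974167
  S ⇒ negate
  λ: split at 3 digits → 110° and 13.8359′; 110 + 13.8359/60 = 110.2305983
  W → negative
Point 2:
  Lat: 42 + 10.37/60 = 42.1728333
  N ⇒ keep positive
  λ: 0 + 16.118/60 = 0.2686333
  hemisphere W, so the sign is −
Point 3:
  Latitude: 23 + 47/60 + 16/3600 = 23.7877778
  N ⇒ keep positive
  Lon: 44′ + 44.8″ = 44.74667′; 98 + 44.74667/60 = 98.7457778
  E → positive
Point 4:
  φ: 1 + 31/60 + 57.2/3600 = 1.5325556
  S ⇒ negate
  Lon: 179 + 57/60 + 7/3600 = 179.9519444
  W ⇒ negate

1. -88.397417, -110.230598
2. 42.172833, -0.268633
3. 23.787778, 98.745778
4. -1.532556, -179.951944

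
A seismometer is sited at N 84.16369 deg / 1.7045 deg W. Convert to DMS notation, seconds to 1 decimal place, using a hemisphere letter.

84°09′49.3″ N, 1°42′16.2″ W

Latitude: 0.163690° → 9.82140′; 0.82140 × 60 = 49.284″
Lon: 0.704500° → 42.27000′; 0.27000 × 60 = 16.200″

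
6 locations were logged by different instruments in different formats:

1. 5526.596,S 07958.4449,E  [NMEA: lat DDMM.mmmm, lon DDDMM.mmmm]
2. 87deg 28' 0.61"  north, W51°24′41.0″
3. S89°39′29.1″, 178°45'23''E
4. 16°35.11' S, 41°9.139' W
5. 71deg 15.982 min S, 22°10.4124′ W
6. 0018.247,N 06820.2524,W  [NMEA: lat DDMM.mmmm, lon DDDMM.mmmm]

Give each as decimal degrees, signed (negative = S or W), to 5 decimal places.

Point 1:
  Latitude: split at 2 digits → 55° and 26.596′; 55 + 26.596/60 = 55.443267
  S → negative
  λ: degrees = first 3 digits = 79, minutes = 58.4449; 79 + 58.4449/60 = 79.974082
  E ⇒ keep positive
Point 2:
  Latitude: 87° + 28/60 + 0.61/3600 = 87 + 0.466667 + 0.000169 = 87.466836
  N → positive
  Lon: 24′ + 41″ = 24.68333′; 51 + 24.68333/60 = 51.411389
  hemisphere W, so the sign is −
Point 3:
  φ: 39′ + 29.1″ = 39.48500′; 89 + 39.48500/60 = 89.658083
  hemisphere S, so the sign is −
  λ: 45′ + 23″ = 45.38333′; 178 + 45.38333/60 = 178.756389
  E → positive
Point 4:
  φ: 16 + 35.11/60 = 16.585167
  S ⇒ negate
  Lon: 9.139′ = 0.152317°; total 41.152317
  W ⇒ negate
Point 5:
  Latitude: 71 + 15.982/60 = 71.266367
  S → negative
  Lon: 22 + 10.4124/60 = 22.173540
  W ⇒ negate
Point 6:
  Latitude: degrees = first 2 digits = 0, minutes = 18.247; 0 + 18.247/60 = 0.304117
  N → positive
  Longitude: degrees = first 3 digits = 68, minutes = 20.2524; 68 + 20.2524/60 = 68.337540
  hemisphere W, so the sign is −

1. -55.44327, 79.97408
2. 87.46684, -51.41139
3. -89.65808, 178.75639
4. -16.58517, -41.15232
5. -71.26637, -22.17354
6. 0.30412, -68.33754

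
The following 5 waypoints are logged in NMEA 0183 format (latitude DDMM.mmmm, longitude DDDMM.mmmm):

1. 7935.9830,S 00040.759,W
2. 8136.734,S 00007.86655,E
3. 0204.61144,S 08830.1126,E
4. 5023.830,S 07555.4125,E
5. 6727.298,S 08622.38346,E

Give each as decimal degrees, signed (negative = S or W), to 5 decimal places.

1. -79.59972, -0.67932
2. -81.61223, 0.13111
3. -2.07686, 88.50188
4. -50.39717, 75.92354
5. -67.45497, 86.37306

Point 1:
  Lat: degrees = first 2 digits = 79, minutes = 35.983; 79 + 35.983/60 = 79.599717
  S → negative
  Longitude: split at 3 digits → 000° and 40.759′; 0 + 40.759/60 = 0.679317
  hemisphere W, so the sign is −
Point 2:
  φ: split at 2 digits → 81° and 36.734′; 81 + 36.734/60 = 81.612233
  S → negative
  λ: split at 3 digits → 000° and 7.86655′; 0 + 7.86655/60 = 0.131109
  E → positive
Point 3:
  Latitude: split at 2 digits → 02° and 4.61144′; 2 + 4.61144/60 = 2.076857
  S → negative
  Lon: split at 3 digits → 088° and 30.1126′; 88 + 30.1126/60 = 88.501877
  E ⇒ keep positive
Point 4:
  Lat: degrees = first 2 digits = 50, minutes = 23.83; 50 + 23.83/60 = 50.397167
  hemisphere S, so the sign is −
  λ: degrees = first 3 digits = 75, minutes = 55.4125; 75 + 55.4125/60 = 75.923542
  E ⇒ keep positive
Point 5:
  Lat: degrees = first 2 digits = 67, minutes = 27.298; 67 + 27.298/60 = 67.454967
  S ⇒ negate
  λ: degrees = first 3 digits = 86, minutes = 22.38346; 86 + 22.38346/60 = 86.373058
  E → positive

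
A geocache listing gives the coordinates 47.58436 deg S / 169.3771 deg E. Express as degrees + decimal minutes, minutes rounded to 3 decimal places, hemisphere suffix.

47° 35.062′ S, 169° 22.626′ E

Lat: 47° + 0.584360 × 60 = 47° 35.06160′
λ: 169° + 0.377100 × 60 = 169° 22.62600′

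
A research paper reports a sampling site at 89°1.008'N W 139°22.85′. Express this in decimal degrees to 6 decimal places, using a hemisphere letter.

φ: 89 + 1.008/60 = 89.0168000
Lon: 22.85′ = 0.380833°; total 139.3808333

89.016800° N, 139.380833° W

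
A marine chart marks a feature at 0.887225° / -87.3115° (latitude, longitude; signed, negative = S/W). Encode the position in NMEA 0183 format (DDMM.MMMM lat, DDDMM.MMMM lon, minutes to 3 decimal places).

0053.234,N / 08718.690,W

Latitude: 0° + 0.887225 × 60 = 0° 53.23350′
Longitude is negative → W; |value| = 87.311500
λ: 87° + 0.311500 × 60 = 87° 18.69000′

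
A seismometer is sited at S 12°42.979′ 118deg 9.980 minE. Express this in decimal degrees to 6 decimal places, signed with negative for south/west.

-12.716317, 118.166333

Latitude: 42.979′ = 0.716317°; total 12.7163167
S → negative
Lon: 118 + 9.98/60 = 118.1663333
E → positive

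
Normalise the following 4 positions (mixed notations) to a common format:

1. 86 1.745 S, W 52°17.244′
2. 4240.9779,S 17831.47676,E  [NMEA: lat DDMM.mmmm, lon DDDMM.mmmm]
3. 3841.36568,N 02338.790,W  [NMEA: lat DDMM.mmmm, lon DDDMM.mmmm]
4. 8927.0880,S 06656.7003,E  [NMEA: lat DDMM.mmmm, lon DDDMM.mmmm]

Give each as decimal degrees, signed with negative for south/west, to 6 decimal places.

1. -86.029083, -52.287400
2. -42.682965, 178.524613
3. 38.689428, -23.646500
4. -89.451467, 66.945005

Point 1:
  Lat: 1.745′ = 0.029083°; total 86.0290833
  hemisphere S, so the sign is −
  Lon: 52 + 17.244/60 = 52.2874000
  W → negative
Point 2:
  Lat: split at 2 digits → 42° and 40.9779′; 42 + 40.9779/60 = 42.6829650
  S → negative
  Lon: split at 3 digits → 178° and 31.47676′; 178 + 31.47676/60 = 178.5246127
  E ⇒ keep positive
Point 3:
  Lat: split at 2 digits → 38° and 41.36568′; 38 + 41.36568/60 = 38.6894280
  N → positive
  Longitude: degrees = first 3 digits = 23, minutes = 38.79; 23 + 38.79/60 = 23.6465000
  hemisphere W, so the sign is −
Point 4:
  Lat: split at 2 digits → 89° and 27.088′; 89 + 27.088/60 = 89.4514667
  S → negative
  λ: degrees = first 3 digits = 66, minutes = 56.7003; 66 + 56.7003/60 = 66.9450050
  E ⇒ keep positive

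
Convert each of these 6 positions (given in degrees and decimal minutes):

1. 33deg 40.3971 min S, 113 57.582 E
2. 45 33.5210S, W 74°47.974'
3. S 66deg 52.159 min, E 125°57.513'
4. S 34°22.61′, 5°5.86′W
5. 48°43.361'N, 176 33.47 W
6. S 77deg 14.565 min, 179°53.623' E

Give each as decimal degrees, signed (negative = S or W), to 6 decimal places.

1. -33.673285, 113.959700
2. -45.558683, -74.799567
3. -66.869317, 125.958550
4. -34.376833, -5.097667
5. 48.722683, -176.557833
6. -77.242750, 179.893717

Point 1:
  φ: 40.3971′ = 0.673285°; total 33.6732850
  S → negative
  Longitude: 113 + 57.582/60 = 113.9597000
  E ⇒ keep positive
Point 2:
  φ: 45 + 33.521/60 = 45.5586833
  hemisphere S, so the sign is −
  λ: 74 + 47.974/60 = 74.7995667
  W → negative
Point 3:
  Latitude: 52.159′ = 0.869317°; total 66.8693167
  S → negative
  Longitude: 57.513′ = 0.958550°; total 125.9585500
  E ⇒ keep positive
Point 4:
  φ: 22.61′ = 0.376833°; total 34.3768333
  S ⇒ negate
  Lon: 5.86′ = 0.097667°; total 5.0976667
  W ⇒ negate
Point 5:
  φ: 48 + 43.361/60 = 48.7226833
  N ⇒ keep positive
  Longitude: 176 + 33.47/60 = 176.5578333
  W → negative
Point 6:
  φ: 14.565′ = 0.242750°; total 77.2427500
  hemisphere S, so the sign is −
  Lon: 53.623′ = 0.893717°; total 179.8937167
  E → positive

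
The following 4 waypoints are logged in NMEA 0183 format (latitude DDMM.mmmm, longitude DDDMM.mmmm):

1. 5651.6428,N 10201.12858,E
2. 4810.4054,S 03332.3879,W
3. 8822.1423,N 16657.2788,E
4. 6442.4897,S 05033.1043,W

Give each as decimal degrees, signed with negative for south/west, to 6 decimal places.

1. 56.860713, 102.018810
2. -48.173423, -33.539798
3. 88.369038, 166.954647
4. -64.708162, -50.551738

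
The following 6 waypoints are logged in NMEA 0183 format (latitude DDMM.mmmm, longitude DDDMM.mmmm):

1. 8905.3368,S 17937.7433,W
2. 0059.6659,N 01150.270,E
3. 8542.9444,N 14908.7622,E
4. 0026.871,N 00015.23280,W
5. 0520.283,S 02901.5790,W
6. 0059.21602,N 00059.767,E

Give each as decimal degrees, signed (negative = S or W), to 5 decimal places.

1. -89.08895, -179.62906
2. 0.99443, 11.83783
3. 85.71574, 149.14604
4. 0.44785, -0.25388
5. -5.33805, -29.02632
6. 0.98693, 0.99612

Point 1:
  Latitude: degrees = first 2 digits = 89, minutes = 5.3368; 89 + 5.3368/60 = 89.088947
  S ⇒ negate
  λ: degrees = first 3 digits = 179, minutes = 37.7433; 179 + 37.7433/60 = 179.629055
  W → negative
Point 2:
  Lat: degrees = first 2 digits = 0, minutes = 59.6659; 0 + 59.6659/60 = 0.994432
  N → positive
  λ: degrees = first 3 digits = 11, minutes = 50.27; 11 + 50.27/60 = 11.837833
  E ⇒ keep positive
Point 3:
  Latitude: split at 2 digits → 85° and 42.9444′; 85 + 42.9444/60 = 85.715740
  N ⇒ keep positive
  Lon: degrees = first 3 digits = 149, minutes = 8.7622; 149 + 8.7622/60 = 149.146037
  E ⇒ keep positive
Point 4:
  φ: degrees = first 2 digits = 0, minutes = 26.871; 0 + 26.871/60 = 0.447850
  N ⇒ keep positive
  Lon: split at 3 digits → 000° and 15.2328′; 0 + 15.2328/60 = 0.253880
  hemisphere W, so the sign is −
Point 5:
  φ: split at 2 digits → 05° and 20.283′; 5 + 20.283/60 = 5.338050
  S → negative
  Lon: degrees = first 3 digits = 29, minutes = 1.579; 29 + 1.579/60 = 29.026317
  hemisphere W, so the sign is −
Point 6:
  Lat: split at 2 digits → 00° and 59.21602′; 0 + 59.21602/60 = 0.986934
  N ⇒ keep positive
  λ: split at 3 digits → 000° and 59.767′; 0 + 59.767/60 = 0.996117
  E → positive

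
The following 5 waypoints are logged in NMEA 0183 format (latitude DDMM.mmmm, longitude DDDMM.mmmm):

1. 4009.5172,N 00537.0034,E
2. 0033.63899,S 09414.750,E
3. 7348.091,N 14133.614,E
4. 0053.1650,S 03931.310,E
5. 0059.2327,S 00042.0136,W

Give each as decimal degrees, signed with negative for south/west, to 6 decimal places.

1. 40.158620, 5.616723
2. -0.560650, 94.245833
3. 73.801517, 141.560233
4. -0.886083, 39.521833
5. -0.987212, -0.700227

Point 1:
  φ: split at 2 digits → 40° and 9.5172′; 40 + 9.5172/60 = 40.1586200
  N → positive
  λ: degrees = first 3 digits = 5, minutes = 37.0034; 5 + 37.0034/60 = 5.6167233
  E ⇒ keep positive
Point 2:
  Lat: split at 2 digits → 00° and 33.63899′; 0 + 33.63899/60 = 0.5606498
  S → negative
  Longitude: degrees = first 3 digits = 94, minutes = 14.75; 94 + 14.75/60 = 94.2458333
  E ⇒ keep positive
Point 3:
  Lat: degrees = first 2 digits = 73, minutes = 48.091; 73 + 48.091/60 = 73.8015167
  N ⇒ keep positive
  Longitude: degrees = first 3 digits = 141, minutes = 33.614; 141 + 33.614/60 = 141.5602333
  E → positive
Point 4:
  Latitude: degrees = first 2 digits = 0, minutes = 53.165; 0 + 53.165/60 = 0.8860833
  S ⇒ negate
  λ: split at 3 digits → 039° and 31.31′; 39 + 31.31/60 = 39.5218333
  E → positive
Point 5:
  Latitude: split at 2 digits → 00° and 59.2327′; 0 + 59.2327/60 = 0.9872117
  S ⇒ negate
  λ: split at 3 digits → 000° and 42.0136′; 0 + 42.0136/60 = 0.7002267
  W ⇒ negate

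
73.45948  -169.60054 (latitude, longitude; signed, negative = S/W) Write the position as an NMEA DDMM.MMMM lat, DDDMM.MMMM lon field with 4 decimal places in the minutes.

7327.5688,N / 16936.0324,W

Lat: minutes = (73.459480 − 73) × 60 = 27.568800
Longitude is negative → W; |value| = 169.600540
Lon: minutes = (169.600540 − 169) × 60 = 36.032400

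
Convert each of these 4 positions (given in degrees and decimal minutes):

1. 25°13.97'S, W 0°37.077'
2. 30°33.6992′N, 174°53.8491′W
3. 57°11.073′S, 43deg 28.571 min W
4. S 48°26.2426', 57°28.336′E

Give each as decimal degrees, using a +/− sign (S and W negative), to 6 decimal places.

1. -25.232833, -0.617950
2. 30.561653, -174.897485
3. -57.184550, -43.476183
4. -48.437377, 57.472267

Point 1:
  Lat: 13.97′ = 0.232833°; total 25.2328333
  S → negative
  Longitude: 0 + 37.077/60 = 0.6179500
  hemisphere W, so the sign is −
Point 2:
  Lat: 33.6992′ = 0.561653°; total 30.5616533
  N ⇒ keep positive
  Longitude: 174 + 53.8491/60 = 174.8974850
  W → negative
Point 3:
  φ: 57 + 11.073/60 = 57.1845500
  hemisphere S, so the sign is −
  Longitude: 28.571′ = 0.476183°; total 43.4761833
  W → negative
Point 4:
  Lat: 26.2426′ = 0.437377°; total 48.4373767
  S ⇒ negate
  Lon: 28.336′ = 0.472267°; total 57.4722667
  E ⇒ keep positive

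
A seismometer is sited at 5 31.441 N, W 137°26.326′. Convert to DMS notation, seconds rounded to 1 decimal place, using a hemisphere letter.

Latitude: 31.44100′ → 31′ and 0.44100 × 60 = 26.460″
λ: fractional minutes 0.32600 × 60 = 19.560″

5°31′26.5″ N, 137°26′19.6″ W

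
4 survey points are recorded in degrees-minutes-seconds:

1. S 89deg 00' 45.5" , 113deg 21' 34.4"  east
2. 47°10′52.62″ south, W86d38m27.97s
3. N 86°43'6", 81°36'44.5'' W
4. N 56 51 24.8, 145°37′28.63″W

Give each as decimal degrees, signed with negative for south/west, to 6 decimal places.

1. -89.012639, 113.359556
2. -47.181283, -86.641103
3. 86.718333, -81.612361
4. 56.856889, -145.624619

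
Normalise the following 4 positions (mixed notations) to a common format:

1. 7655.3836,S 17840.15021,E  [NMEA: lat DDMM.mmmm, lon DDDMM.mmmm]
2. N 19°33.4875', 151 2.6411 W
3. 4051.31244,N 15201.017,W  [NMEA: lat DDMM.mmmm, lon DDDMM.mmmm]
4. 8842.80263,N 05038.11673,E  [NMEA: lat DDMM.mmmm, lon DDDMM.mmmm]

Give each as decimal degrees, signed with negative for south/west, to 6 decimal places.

1. -76.923060, 178.669170
2. 19.558125, -151.044018
3. 40.855207, -152.016950
4. 88.713377, 50.635279

Point 1:
  φ: degrees = first 2 digits = 76, minutes = 55.3836; 76 + 55.3836/60 = 76.9230600
  S → negative
  λ: split at 3 digits → 178° and 40.15021′; 178 + 40.15021/60 = 178.6691702
  E → positive
Point 2:
  φ: 19 + 33.4875/60 = 19.5581250
  N → positive
  Longitude: 151 + 2.6411/60 = 151.0440183
  W ⇒ negate
Point 3:
  φ: degrees = first 2 digits = 40, minutes = 51.31244; 40 + 51.31244/60 = 40.8552073
  N ⇒ keep positive
  Longitude: degrees = first 3 digits = 152, minutes = 1.017; 152 + 1.017/60 = 152.0169500
  W ⇒ negate
Point 4:
  Lat: degrees = first 2 digits = 88, minutes = 42.80263; 88 + 42.80263/60 = 88.7133772
  N → positive
  Lon: degrees = first 3 digits = 50, minutes = 38.11673; 50 + 38.11673/60 = 50.6352788
  E → positive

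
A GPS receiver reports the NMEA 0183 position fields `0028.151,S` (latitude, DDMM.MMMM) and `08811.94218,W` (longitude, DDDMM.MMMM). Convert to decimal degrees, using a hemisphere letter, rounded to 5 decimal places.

0.46918° S, 88.19904° W

Latitude: degrees = first 2 digits = 0, minutes = 28.151; 0 + 28.151/60 = 0.469183
Lon: split at 3 digits → 088° and 11.94218′; 88 + 11.94218/60 = 88.199036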